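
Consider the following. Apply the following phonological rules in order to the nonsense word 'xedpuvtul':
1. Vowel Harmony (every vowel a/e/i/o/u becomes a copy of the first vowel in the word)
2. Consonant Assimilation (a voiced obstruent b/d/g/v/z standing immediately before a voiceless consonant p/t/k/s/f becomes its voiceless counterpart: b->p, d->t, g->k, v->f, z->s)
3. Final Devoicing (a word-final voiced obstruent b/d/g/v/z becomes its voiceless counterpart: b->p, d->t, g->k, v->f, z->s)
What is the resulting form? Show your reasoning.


Starting form: 'xedpuvtul'
Rule 1: Vowel Harmony: all vowels become 'e' (matching first vowel). 'xedpuvtul' -> 'xedpevtel'
Rule 2: Consonant Assimilation: voiced obstruent before voiceless consonant becomes voiceless ('dp' -> 'tp', 'vt' -> 'ft'). 'xedpevtel' -> 'xetpeftel'
Rule 3: Final Devoicing: final consonant 'l' is not one of the voiced obstruents b/d/g/v/z. No change.
Final form: 'xetpeftel'

xetpeftel


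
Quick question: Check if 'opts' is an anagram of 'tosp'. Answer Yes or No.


Sorted letters of 'opts': 'opst'
Sorted letters of 'tosp': 'opst'
They match.

Yes


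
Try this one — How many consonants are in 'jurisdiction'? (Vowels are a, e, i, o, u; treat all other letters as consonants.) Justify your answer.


Consonants in 'jurisdiction': j, r, s, d, c, t, n = 7 consonants.

7


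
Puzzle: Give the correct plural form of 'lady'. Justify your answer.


Apply rule: Change -y to -ies (consonant + y). 'lady' becomes 'ladies'.

ladies


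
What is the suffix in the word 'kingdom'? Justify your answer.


The word 'kingdom' = 'king' (root) + '-dom' (suffix). The suffix is '-dom'.

dom


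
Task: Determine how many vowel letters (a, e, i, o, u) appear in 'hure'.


Vowels in 'hure': u, e = 2 vowels.

2


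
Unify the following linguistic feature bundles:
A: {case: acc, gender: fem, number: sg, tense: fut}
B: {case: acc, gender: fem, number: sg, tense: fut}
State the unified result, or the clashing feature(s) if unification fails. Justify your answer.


Compare features:
case: A=acc vs B=acc -> unified: acc
gender: A=fem vs B=fem -> unified: fem
number: A=sg vs B=sg -> unified: sg
tense: A=fut vs B=fut -> unified: fut
No clashes found.

Unified: {case: acc, gender: fem, number: sg, tense: fut}


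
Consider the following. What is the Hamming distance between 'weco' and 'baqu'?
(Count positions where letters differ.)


Alignment:
Position 1: 'w' vs 'b' = DIFFER
Position 2: 'e' vs 'a' = DIFFER
Position 3: 'c' vs 'q' = DIFFER
Position 4: 'o' vs 'u' = DIFFER
Total differences: 4

4


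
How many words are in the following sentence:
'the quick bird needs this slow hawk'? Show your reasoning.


Split into words: the | quick | bird | needs | this | slow | hawk = 7 words.

7


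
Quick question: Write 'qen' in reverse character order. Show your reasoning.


Reverse 'qen' character by character: 'neq'.

neq


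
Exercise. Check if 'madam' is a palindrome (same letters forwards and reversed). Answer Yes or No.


Forward: 'madam'
Reversed: 'madam'
They are identical.

Yes


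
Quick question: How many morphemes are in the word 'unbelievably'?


Decomposition: un- (prefix) + believe (root) + -able (suffix) + -ly (suffix) = 4 morpheme(s)

4 morphemes


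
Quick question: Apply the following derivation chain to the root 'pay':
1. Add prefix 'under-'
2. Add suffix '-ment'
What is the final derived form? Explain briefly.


Step 1: Add prefix 'under-' to 'pay' = 'underpay'
Step 2: Add suffix '-ment' to 'underpay' = 'underpayment'

underpayment


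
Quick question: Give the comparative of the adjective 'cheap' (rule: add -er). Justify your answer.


Apply comparative formation (add -er): 'cheap' -> 'cheaper'.

cheaper


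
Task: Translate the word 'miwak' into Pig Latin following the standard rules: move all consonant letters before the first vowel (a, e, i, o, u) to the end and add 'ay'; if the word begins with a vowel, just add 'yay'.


'miwak': move consonant cluster 'm' to end and add 'ay': 'iwakmay'.

iwakmay


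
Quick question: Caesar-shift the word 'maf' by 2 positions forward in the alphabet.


Shift each letter by 2: m -> o, a -> c, f -> h. Result: 'och'.

och


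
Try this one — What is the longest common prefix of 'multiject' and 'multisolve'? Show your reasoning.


Compare from the start: 5 characters match: 'multi'. Mismatch at position 6: 'j' vs 's'.

multi


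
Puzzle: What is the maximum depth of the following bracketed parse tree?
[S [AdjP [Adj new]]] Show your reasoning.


Count bracket nesting levels:
'[' at pos 0: depth = 1
'[' at pos 3: depth = 2
'[' at pos 9: depth = 3
Maximum depth reached: 3

3


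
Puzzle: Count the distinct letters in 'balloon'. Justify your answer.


Unique letters in 'balloon': {a, b, l, n, o} = 5 distinct letters.

5


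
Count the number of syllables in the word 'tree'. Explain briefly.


Break 'tree' into syllables: tree -> tree = 1 syllable

1 syllable


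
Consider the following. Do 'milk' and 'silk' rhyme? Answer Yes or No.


Rime (stressed vowel + following sounds) of 'milk': -ilk = /ɪlk/
Rime of 'silk': -ilk = /ɪlk/
/ɪlk/ and /ɪlk/ are the same ending sound, so the words rhyme.

Yes


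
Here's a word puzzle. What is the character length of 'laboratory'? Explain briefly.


Spell out 'laboratory' and number each letter: l(1), a(2), b(3), o(4), r(5), a(6), t(7), o(8), r(9), y(10). Total: 10 letters.

10


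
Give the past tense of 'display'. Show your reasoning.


Apply rule: Add -ed. 'display' becomes 'displayed'.

displayed


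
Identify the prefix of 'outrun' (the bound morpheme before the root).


The word 'outrun' = 'out' (prefix) + 'run' (root). The prefix is 'out'.

out


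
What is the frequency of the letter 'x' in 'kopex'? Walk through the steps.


Letter 'x' in 'kopex': found at position(s) 5 = 1 occurrence(s).

1


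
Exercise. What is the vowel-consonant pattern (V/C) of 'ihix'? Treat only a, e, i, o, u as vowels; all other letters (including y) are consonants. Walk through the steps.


Letter mapping: i = V, h = C, i = V, x = C.

VCVC


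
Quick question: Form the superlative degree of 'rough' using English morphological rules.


Apply superlative formation (add -est): 'rough' -> 'roughest'.

roughest


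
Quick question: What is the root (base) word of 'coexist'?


Remove prefix 'co' from 'coexist' to get root 'exist'.

exist


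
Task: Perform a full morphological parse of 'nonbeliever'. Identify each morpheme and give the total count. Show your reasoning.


Step 1: Identify prefix: 'non' (meaning: not)
Step 2: Identify root: 'believe'
Step 3: Identify suffix(es): 'er'
Decomposition: non- (prefix: not) + believe (root) + -er (suffix: one who)
Total morphemes: 3

3 morphemes (non- (prefix: not) + believe (root) + -er (suffix: one who))


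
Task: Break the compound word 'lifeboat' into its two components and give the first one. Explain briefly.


Split 'lifeboat' into 'life' + 'boat'. The first part is 'life'.

life


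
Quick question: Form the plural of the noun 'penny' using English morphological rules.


Apply rule: Change -y to -ies (consonant + y). 'penny' becomes 'pennies'.

pennies


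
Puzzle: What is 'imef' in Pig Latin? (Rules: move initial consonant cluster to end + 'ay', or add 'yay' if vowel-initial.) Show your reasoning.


'imef' starts with a vowel, so add 'yay': 'imefyay'.

imefyay


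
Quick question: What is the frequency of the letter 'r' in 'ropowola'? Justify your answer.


Letter 'r' in 'ropowola': found at position(s) 1 = 1 occurrence(s).

1


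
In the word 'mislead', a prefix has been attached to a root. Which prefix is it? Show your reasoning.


The word 'mislead' = 'mis' (prefix) + 'lead' (root). The prefix is 'mis'.

mis


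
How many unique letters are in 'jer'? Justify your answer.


Unique letters in 'jer': {e, j, r} = 3 distinct letters.

3


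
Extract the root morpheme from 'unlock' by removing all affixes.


Remove prefix 'un' from 'unlock' to get root 'lock'.

lock


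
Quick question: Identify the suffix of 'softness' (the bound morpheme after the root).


The word 'softness' = 'soft' (root) + '-ness' (suffix). The suffix is '-ness'.

ness


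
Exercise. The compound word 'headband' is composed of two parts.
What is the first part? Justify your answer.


Split 'headband' into 'head' + 'band'. The first part is 'head'.

head


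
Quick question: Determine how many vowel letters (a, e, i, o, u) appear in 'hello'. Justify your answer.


Vowels in 'hello': e, o = 2 vowels.

2


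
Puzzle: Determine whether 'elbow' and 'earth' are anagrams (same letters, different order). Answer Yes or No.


Sorted letters of 'elbow': 'below'
Sorted letters of 'earth': 'aehrt'
They do not match.

No


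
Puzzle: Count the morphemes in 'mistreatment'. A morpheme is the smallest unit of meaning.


Decomposition: mis- (prefix) + treat (root) + -ment (suffix) = 3 morpheme(s)

3 morphemes


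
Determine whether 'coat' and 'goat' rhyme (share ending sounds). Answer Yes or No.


Rime (stressed vowel + following sounds) of 'coat': -oat = /oʊt/
Rime of 'goat': -oat = /oʊt/
/oʊt/ and /oʊt/ are the same ending sound, so the words rhyme.

Yes


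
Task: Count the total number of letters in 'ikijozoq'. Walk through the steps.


Spell out 'ikijozoq' and number each letter: i(1), k(2), i(3), j(4), o(5), z(6), o(7), q(8). Total: 8 letters.

8


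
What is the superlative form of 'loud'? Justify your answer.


Apply superlative formation (add -est): 'loud' -> 'loudest'.

loudest


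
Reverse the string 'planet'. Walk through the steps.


Reverse 'planet' character by character: 'tenalp'.

tenalp


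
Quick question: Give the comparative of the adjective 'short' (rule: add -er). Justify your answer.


Apply comparative formation (add -er): 'short' -> 'shorter'.

shorter


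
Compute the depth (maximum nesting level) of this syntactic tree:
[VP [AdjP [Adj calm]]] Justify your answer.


Count bracket nesting levels:
'[' at pos 0: depth = 1
'[' at pos 4: depth = 2
'[' at pos 10: depth = 3
Maximum depth reached: 3

3


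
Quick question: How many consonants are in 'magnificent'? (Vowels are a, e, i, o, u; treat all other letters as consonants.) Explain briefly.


Consonants in 'magnificent': m, g, n, f, c, n, t = 7 consonants.

7


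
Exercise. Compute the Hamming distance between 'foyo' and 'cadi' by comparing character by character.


Alignment:
Position 1: 'f' vs 'c' = DIFFER
Position 2: 'o' vs 'a' = DIFFER
Position 3: 'y' vs 'd' = DIFFER
Position 4: 'o' vs 'i' = DIFFER
Total differences: 4

4


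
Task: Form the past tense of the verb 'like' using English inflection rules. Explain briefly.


Apply rule: Add -d (word ends in -e). 'like' becomes 'liked'.

liked


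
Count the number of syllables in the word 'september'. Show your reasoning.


Break 'september' into syllables: sep-tem-ber -> sep | tem | ber = 3 syllables

3 syllables


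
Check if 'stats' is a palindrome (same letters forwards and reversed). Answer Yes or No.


Forward: 'stats'
Reversed: 'stats'
They are identical.

Yes


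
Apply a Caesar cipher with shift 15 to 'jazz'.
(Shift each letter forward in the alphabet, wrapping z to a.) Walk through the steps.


Shift each letter by 15: j -> y, a -> p, z -> o, z -> o. Result: 'ypoo'.

ypoo


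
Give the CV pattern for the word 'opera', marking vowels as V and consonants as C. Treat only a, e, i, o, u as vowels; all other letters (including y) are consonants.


Letter mapping: o = V, p = C, e = V, r = C, a = V.

VCVCV


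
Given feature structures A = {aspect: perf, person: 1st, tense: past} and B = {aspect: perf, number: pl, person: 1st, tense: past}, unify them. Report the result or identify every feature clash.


Compare features:
aspect: A=perf vs B=perf -> unified: perf
number: A=_ vs B=pl -> unified: pl
person: A=1st vs B=1st -> unified: 1st
tense: A=past vs B=past -> unified: past
No clashes found.

Unified: {aspect: perf, number: pl, person: 1st, tense: past}


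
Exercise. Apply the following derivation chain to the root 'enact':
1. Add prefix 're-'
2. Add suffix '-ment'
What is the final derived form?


Step 1: Add prefix 're-' to 'enact' = 'reenact'
Step 2: Add suffix '-ment' to 'reenact' = 'reenactment'

reenactment


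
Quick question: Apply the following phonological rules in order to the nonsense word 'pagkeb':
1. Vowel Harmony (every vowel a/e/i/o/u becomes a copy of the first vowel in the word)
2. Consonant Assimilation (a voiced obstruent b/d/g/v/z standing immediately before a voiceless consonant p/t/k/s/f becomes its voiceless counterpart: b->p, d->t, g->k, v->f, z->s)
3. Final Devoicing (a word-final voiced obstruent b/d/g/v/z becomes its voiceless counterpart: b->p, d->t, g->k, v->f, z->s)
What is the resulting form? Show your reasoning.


Starting form: 'pagkeb'
Rule 1: Vowel Harmony: all vowels become 'a' (matching first vowel). 'pagkeb' -> 'pagkab'
Rule 2: Consonant Assimilation: voiced obstruent before voiceless consonant becomes voiceless ('gk' -> 'kk'). 'pagkab' -> 'pakkab'
Rule 3: Final Devoicing: word-final voiced obstruent 'b' becomes voiceless 'p'. 'pakkab' -> 'pakkap'
Final form: 'pakkap'

pakkap


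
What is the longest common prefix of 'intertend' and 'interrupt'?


Compare from the start: 5 characters match: 'inter'. Mismatch at position 6: 't' vs 'r'.

inter


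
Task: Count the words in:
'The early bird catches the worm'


Split into words: The | early | bird | catches | the | worm = 6 words.

6


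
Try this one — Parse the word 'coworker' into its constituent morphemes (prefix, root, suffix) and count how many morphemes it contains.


Step 1: Identify prefix: 'co' (meaning: together)
Step 2: Identify root: 'work'
Step 3: Identify suffix(es): 'er'
Decomposition: co- (prefix: together) + work (root) + -er (suffix: one who)
Total morphemes: 3

3 morphemes (co- (prefix: together) + work (root) + -er (suffix: one who))


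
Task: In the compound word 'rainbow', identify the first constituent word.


Split 'rainbow' into 'rain' + 'bow'. The first part is 'rain'.

rain


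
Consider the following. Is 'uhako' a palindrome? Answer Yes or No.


Forward: 'uhako'
Reversed: 'okahu'
They differ.

No


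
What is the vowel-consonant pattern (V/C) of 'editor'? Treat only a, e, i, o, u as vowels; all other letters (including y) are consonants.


Letter mapping: e = V, d = C, i = V, t = C, o = V, r = C.

VCVCVC


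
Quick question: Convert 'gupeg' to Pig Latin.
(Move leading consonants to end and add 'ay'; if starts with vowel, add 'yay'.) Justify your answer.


'gupeg': move consonant cluster 'g' to end and add 'ay': 'upeggay'.

upeggay


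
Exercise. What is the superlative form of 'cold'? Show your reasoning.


Apply superlative formation (add -est): 'cold' -> 'coldest'.

coldest


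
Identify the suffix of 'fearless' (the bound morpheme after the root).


The word 'fearless' = 'fear' (root) + '-less' (suffix). The suffix is '-less'.

less


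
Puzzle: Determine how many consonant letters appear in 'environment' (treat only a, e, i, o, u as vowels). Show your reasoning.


Consonants in 'environment': n, v, r, n, m, n, t = 7 consonants.

7


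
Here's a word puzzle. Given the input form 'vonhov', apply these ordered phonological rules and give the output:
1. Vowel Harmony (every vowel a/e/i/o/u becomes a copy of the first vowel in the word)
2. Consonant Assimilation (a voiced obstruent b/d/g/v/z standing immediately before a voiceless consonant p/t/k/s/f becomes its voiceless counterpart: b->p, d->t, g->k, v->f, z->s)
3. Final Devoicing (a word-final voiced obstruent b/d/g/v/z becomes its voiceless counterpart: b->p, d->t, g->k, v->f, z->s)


Starting form: 'vonhov'
Rule 1: Vowel Harmony: all vowels already match. No change.
Rule 2: Consonant Assimilation: no voiced obstruent (b/d/g/v/z) stands immediately before a voiceless consonant (p/t/k/s/f). No change.
Rule 3: Final Devoicing: word-final voiced obstruent 'v' becomes voiceless 'f'. 'vonhov' -> 'vonhof'
Final form: 'vonhof'

vonhof


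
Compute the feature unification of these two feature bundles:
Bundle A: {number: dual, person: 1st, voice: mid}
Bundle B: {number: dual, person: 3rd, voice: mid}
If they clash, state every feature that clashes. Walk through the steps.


Compare features:
number: A=dual vs B=dual -> unified: dual
person: A=1st vs B=3rd -> CLASH
voice: A=mid vs B=mid -> unified: mid
Clash detected on feature 'person' (1st vs 3rd); unification fails.

CLASH on 'person' (1st vs 3rd)


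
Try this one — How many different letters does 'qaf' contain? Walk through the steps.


Unique letters in 'qaf': {a, f, q} = 3 distinct letters.

3


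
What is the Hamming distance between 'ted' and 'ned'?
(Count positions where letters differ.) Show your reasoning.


Alignment:
Position 1: 't' vs 'n' = DIFFER
Position 2: 'e' vs 'e' = match
Position 3: 'd' vs 'd' = match
Total differences: 1

1


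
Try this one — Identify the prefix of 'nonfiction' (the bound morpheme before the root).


The word 'nonfiction' = 'non' (prefix) + 'fiction' (root). The prefix is 'non'.

non


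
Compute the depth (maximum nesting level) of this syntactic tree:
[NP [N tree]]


Count bracket nesting levels:
'[' at pos 0: depth = 1
'[' at pos 4: depth = 2
Maximum depth reached: 2

2


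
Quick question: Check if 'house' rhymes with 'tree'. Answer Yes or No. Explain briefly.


Rime (stressed vowel + following sounds) of 'house': -ouse = /aʊs/
Rime of 'tree': -ee = /iː/
/aʊs/ and /iː/ are different ending sounds, so the words do not rhyme.

No


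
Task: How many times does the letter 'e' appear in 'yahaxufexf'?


Letter 'e' in 'yahaxufexf': found at position(s) 8 = 1 occurrence(s).

1


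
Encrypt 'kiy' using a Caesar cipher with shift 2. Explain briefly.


Shift each letter by 2: k -> m, i -> k, y -> a. Result: 'mka'.

mka


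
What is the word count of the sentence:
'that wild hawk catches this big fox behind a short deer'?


Split into words: that | wild | hawk | catches | this | big | fox | behind | a | short | deer = 11 words.

11


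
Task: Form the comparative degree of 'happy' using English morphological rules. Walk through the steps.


Apply comparative formation (consonant + y: change y to i, add -er): 'happy' -> 'happier'.

happier


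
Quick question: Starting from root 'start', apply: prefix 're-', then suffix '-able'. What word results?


Step 1: Add prefix 're-' to 'start' = 'restart'
Step 2: Add suffix '-able' to 'restart' = 'restartable'

restartable


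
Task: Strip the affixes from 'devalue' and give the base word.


Remove prefix 'de' from 'devalue' to get root 'value'.

value


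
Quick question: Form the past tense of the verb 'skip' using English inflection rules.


Apply rule: Double final consonant and add -ed. 'skip' becomes 'skipped'.

skipped


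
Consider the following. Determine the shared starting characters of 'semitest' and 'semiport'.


Compare from the start: 4 characters match: 'semi'. Mismatch at position 5: 't' vs 'p'.

semi


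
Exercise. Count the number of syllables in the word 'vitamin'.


Break 'vitamin' into syllables: vi-ta-min -> vi | ta | min = 3 syllables

3 syllables


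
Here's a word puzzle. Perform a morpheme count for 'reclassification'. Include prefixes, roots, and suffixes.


Decomposition: re- (prefix) + class (root) + -ify (suffix) + -ation (suffix) = 4 morpheme(s)

4 morphemes


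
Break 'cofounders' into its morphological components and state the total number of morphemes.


Step 1: Identify prefix: 'co' (meaning: together)
Step 2: Identify root: 'found'
Step 3: Identify suffix(es): 'er, s'
Decomposition: co- (prefix: together) + found (root) + -er (suffix: one who) + -s (plural)
Total morphemes: 4

4 morphemes (co- (prefix: together) + found (root) + -er (suffix: one who) + -s (plural))


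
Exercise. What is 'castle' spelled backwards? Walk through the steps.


Reverse 'castle' character by character: 'eltsac'.

eltsac


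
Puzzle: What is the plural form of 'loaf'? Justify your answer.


Apply rule: Change -f to -ves. 'loaf' becomes 'loaves'.

loaves


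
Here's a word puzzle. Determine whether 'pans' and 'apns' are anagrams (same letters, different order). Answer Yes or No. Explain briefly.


Sorted letters of 'pans': 'anps'
Sorted letters of 'apns': 'anps'
They match.

Yes


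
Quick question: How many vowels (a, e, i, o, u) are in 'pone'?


Vowels in 'pone': o, e = 2 vowels.

2


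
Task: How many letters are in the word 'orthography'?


Spell out 'orthography' and number each letter: o(1), r(2), t(3), h(4), o(5), g(6), r(7), a(8), p(9), h(10), y(11). Total: 11 letters.

11


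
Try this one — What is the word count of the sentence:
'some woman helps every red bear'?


Split into words: some | woman | helps | every | red | bear = 6 words.

6


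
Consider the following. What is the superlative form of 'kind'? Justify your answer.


Apply superlative formation (add -est): 'kind' -> 'kindest'.

kindest


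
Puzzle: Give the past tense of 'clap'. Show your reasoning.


Apply rule: Double final consonant and add -ed. 'clap' becomes 'clapped'.

clapped


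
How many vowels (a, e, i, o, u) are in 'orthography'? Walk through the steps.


Vowels in 'orthography': o, o, a = 3 vowels.

3


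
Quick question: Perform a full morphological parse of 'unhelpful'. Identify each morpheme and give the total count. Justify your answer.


Step 1: Identify prefix: 'un' (meaning: not/reverse)
Step 2: Identify root: 'help'
Step 3: Identify suffix(es): 'ful'
Decomposition: un- (prefix: not/reverse) + help (root) + -ful (suffix: full of)
Total morphemes: 3

3 morphemes (un- (prefix: not/reverse) + help (root) + -ful (suffix: full of))


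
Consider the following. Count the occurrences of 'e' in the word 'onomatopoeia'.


Letter 'e' in 'onomatopoeia': found at position(s) 10 = 1 occurrence(s).

1


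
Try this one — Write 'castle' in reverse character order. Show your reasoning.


Reverse 'castle' character by character: 'eltsac'.

eltsac


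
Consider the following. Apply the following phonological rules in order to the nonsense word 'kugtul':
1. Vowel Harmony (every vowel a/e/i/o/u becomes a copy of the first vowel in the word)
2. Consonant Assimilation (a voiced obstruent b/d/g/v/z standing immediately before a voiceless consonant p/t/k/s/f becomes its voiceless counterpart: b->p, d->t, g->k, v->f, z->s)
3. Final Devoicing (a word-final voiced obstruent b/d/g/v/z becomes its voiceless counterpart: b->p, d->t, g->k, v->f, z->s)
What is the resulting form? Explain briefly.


Starting form: 'kugtul'
Rule 1: Vowel Harmony: all vowels already match. No change.
Rule 2: Consonant Assimilation: voiced obstruent before voiceless consonant becomes voiceless ('gt' -> 'kt'). 'kugtul' -> 'kuktul'
Rule 3: Final Devoicing: final consonant 'l' is not one of the voiced obstruents b/d/g/v/z. No change.
Final form: 'kuktul'

kuktul


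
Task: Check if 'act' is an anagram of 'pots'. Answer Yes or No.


Sorted letters of 'act': 'act'
Sorted letters of 'pots': 'opst'
They do not match.

No


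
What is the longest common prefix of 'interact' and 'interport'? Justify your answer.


Compare from the start: 5 characters match: 'inter'. Mismatch at position 6: 'a' vs 'p'.

inter


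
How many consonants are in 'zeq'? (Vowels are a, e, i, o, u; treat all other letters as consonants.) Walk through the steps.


Consonants in 'zeq': z, q = 2 consonants.

2


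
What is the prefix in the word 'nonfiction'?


The word 'nonfiction' = 'non' (prefix) + 'fiction' (root). The prefix is 'non'.

non


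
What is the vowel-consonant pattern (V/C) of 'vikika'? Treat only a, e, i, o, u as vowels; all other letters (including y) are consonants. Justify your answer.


Letter mapping: v = C, i = V, k = C, i = V, k = C, a = V.

CVCVCV


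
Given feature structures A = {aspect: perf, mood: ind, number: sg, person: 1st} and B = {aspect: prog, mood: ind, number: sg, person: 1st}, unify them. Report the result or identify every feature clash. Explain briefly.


Compare features:
aspect: A=perf vs B=prog -> CLASH
mood: A=ind vs B=ind -> unified: ind
number: A=sg vs B=sg -> unified: sg
person: A=1st vs B=1st -> unified: 1st
Clash detected on feature 'aspect' (perf vs prog); unification fails.

CLASH on 'aspect' (perf vs prog)


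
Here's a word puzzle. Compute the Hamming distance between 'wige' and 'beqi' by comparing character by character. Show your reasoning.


Alignment:
Position 1: 'w' vs 'b' = DIFFER
Position 2: 'i' vs 'e' = DIFFER
Position 3: 'g' vs 'q' = DIFFER
Position 4: 'e' vs 'i' = DIFFER
Total differences: 4

4


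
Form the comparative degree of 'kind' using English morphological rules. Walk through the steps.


Apply comparative formation (add -er): 'kind' -> 'kinder'.

kinder


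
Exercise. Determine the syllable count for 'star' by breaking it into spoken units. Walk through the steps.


Break 'star' into syllables: star -> star = 1 syllable

1 syllable


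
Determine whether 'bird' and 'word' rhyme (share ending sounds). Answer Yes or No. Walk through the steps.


Rime (stressed vowel + following sounds) of 'bird': -ird = /ɜːrd/
Rime of 'word': -ord = /ɜːrd/
/ɜːrd/ and /ɜːrd/ are the same ending sound, so the words rhyme.

Yes


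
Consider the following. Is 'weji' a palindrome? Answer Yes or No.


Forward: 'weji'
Reversed: 'ijew'
They differ.

No


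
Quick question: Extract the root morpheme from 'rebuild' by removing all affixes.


Remove prefix 're' from 'rebuild' to get root 'build'.

build


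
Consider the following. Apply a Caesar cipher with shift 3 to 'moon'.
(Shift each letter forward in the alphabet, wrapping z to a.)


Shift each letter by 3: m -> p, o -> r, o -> r, n -> q. Result: 'prrq'.

prrq


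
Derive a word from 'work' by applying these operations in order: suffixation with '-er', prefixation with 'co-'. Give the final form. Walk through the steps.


Step 1: Add suffix '-er' to 'work' = 'worker'
Step 2: Add prefix 'co-' to 'worker' = 'coworker'

coworker


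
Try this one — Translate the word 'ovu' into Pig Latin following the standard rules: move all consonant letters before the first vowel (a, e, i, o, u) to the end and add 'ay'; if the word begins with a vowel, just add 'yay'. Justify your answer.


'ovu' starts with a vowel, so add 'yay': 'ovuyay'.

ovuyay


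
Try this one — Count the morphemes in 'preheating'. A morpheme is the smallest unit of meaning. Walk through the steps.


Decomposition: pre- (prefix) + heat (root) + -ing (suffix) = 3 morpheme(s)

3 morphemes


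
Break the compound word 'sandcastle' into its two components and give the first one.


Split 'sandcastle' into 'sand' + 'castle'. The first part is 'sand'.

sand


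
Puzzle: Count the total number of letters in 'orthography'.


Spell out 'orthography' and number each letter: o(1), r(2), t(3), h(4), o(5), g(6), r(7), a(8), p(9), h(10), y(11). Total: 11 letters.

11


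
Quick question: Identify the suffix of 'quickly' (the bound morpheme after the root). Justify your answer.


The word 'quickly' = 'quick' (root) + '-ly' (suffix). The suffix is '-ly'.

ly


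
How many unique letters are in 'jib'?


Unique letters in 'jib': {b, i, j} = 3 distinct letters.

3


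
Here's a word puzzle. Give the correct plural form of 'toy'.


Apply rule: Add -s. 'toy' becomes 'toys'.

toys


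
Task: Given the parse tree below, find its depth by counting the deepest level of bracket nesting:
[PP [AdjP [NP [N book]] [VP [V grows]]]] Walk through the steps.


Count bracket nesting levels:
'[' at pos 0: depth = 1
'[' at pos 4: depth = 2
'[' at pos 10: depth = 3
'[' at pos 14: depth = 4
'[' at pos 24: depth = 3
'[' at pos 28: depth = 4
Maximum depth reached: 4

4


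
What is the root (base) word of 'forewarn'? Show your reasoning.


Remove prefix 'fore' from 'forewarn' to get root 'warn'.

warn


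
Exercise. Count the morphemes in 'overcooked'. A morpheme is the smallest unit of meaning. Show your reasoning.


Decomposition: over- (prefix) + cook (root) + -ed (suffix) = 3 morpheme(s)

3 morphemes


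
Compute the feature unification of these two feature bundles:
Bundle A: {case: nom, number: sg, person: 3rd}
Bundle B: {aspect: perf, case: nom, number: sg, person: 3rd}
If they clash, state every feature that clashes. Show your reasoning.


Compare features:
aspect: A=_ vs B=perf -> unified: perf
case: A=nom vs B=nom -> unified: nom
number: A=sg vs B=sg -> unified: sg
person: A=3rd vs B=3rd -> unified: 3rd
No clashes found.

Unified: {aspect: perf, case: nom, number: sg, person: 3rd}


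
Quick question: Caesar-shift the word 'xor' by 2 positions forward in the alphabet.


Shift each letter by 2: x -> z, o -> q, r -> t. Result: 'zqt'.

zqt


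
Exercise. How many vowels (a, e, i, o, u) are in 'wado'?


Vowels in 'wado': a, o = 2 vowels.

2


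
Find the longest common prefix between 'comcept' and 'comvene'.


Compare from the start: 3 characters match: 'com'. Mismatch at position 4: 'c' vs 'v'.

com


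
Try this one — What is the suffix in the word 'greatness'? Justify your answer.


The word 'greatness' = 'great' (root) + '-ness' (suffix). The suffix is '-ness'.

ness


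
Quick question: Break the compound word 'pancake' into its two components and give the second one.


Split 'pancake' into 'pan' + 'cake'. The second part is 'cake'.

cake


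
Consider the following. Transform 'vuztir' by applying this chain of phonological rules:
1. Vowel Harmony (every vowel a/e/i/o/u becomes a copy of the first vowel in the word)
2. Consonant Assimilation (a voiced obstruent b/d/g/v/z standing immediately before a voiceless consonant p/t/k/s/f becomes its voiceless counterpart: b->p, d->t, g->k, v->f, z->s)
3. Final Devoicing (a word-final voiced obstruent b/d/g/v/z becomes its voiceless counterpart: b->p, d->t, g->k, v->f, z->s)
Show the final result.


Starting form: 'vuztir'
Rule 1: Vowel Harmony: all vowels become 'u' (matching first vowel). 'vuztir' -> 'vuztur'
Rule 2: Consonant Assimilation: voiced obstruent before voiceless consonant becomes voiceless ('zt' -> 'st'). 'vuztur' -> 'vustur'
Rule 3: Final Devoicing: final consonant 'r' is not one of the voiced obstruents b/d/g/v/z. No change.
Final form: 'vustur'

vustur


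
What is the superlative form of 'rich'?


Apply superlative formation (add -est): 'rich' -> 'richest'.

richest


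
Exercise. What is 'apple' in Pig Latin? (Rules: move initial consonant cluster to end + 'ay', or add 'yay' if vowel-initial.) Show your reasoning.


'apple' starts with a vowel, so add 'yay': 'appleyay'.

appleyay


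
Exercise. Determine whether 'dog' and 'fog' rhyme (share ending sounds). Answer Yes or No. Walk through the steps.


Rime (stressed vowel + following sounds) of 'dog': -og = /ɒg/
Rime of 'fog': -og = /ɒg/
/ɒg/ and /ɒg/ are the same ending sound, so the words rhyme.

Yes


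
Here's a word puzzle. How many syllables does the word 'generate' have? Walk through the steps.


Break 'generate' into syllables: gen-er-ate -> gen | er | ate = 3 syllables

3 syllables


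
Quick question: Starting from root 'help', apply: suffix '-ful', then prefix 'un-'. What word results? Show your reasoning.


Step 1: Add suffix '-ful' to 'help' = 'helpful'
Step 2: Add prefix 'un-' to 'helpful' = 'unhelpful'

unhelpful


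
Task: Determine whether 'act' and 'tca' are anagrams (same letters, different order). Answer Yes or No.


Sorted letters of 'act': 'act'
Sorted letters of 'tca': 'act'
They match.

Yes


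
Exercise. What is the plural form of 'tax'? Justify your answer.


Apply rule: Add -es (sibilant/fricative ending). 'tax' becomes 'taxes'.

taxes


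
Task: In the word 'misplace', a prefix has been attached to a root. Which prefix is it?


The word 'misplace' = 'mis' (prefix) + 'place' (root). The prefix is 'mis'.

mis


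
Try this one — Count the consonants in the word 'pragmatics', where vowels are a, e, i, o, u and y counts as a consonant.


Consonants in 'pragmatics': p, r, g, m, t, c, s = 7 consonants.

7


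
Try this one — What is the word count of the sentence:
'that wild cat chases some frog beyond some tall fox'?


Split into words: that | wild | cat | chases | some | frog | beyond | some | tall | fox = 10 words.

10


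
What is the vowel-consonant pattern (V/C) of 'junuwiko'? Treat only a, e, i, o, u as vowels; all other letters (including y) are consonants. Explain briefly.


Letter mapping: j = C, u = V, n = C, u = V, w = C, i = V, k = C, o = V.

CVCVCVCV


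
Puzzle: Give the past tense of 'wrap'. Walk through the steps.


Apply rule: Double final consonant and add -ed. 'wrap' becomes 'wrapped'.

wrapped


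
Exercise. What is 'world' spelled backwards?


Reverse 'world' character by character: 'dlrow'.

dlrow


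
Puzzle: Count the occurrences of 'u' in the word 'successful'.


Letter 'u' in 'successful': found at position(s) 2, 9 = 2 occurrence(s).

2


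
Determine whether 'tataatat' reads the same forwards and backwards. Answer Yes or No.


Forward: 'tataatat'
Reversed: 'tataatat'
They are identical.

Yes


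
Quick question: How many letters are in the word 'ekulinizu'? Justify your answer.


Spell out 'ekulinizu' and number each letter: e(1), k(2), u(3), l(4), i(5), n(6), i(7), z(8), u(9). Total: 9 letters.

9


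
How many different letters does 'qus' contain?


Unique letters in 'qus': {q, s, u} = 3 distinct letters.

3


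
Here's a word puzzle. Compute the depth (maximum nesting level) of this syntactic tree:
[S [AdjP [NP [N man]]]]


Count bracket nesting levels:
'[' at pos 0: depth = 1
'[' at pos 3: depth = 2
'[' at pos 9: depth = 3
'[' at pos 13: depth = 4
Maximum depth reached: 4

4


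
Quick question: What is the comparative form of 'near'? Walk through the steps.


Apply comparative formation (add -er): 'near' -> 'nearer'.

nearer


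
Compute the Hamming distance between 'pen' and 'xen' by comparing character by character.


Alignment:
Position 1: 'p' vs 'x' = DIFFER
Position 2: 'e' vs 'e' = match
Position 3: 'n' vs 'n' = match
Total differences: 1

1


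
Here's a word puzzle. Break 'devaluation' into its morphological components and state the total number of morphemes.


Step 1: Identify prefix: 'de' (meaning: reverse/remove)
Step 2: Identify root: 'value'
Step 3: Identify suffix(es): 'ation'
Decomposition: de- (prefix: reverse/remove) + value (root) + -ation (suffix: act of)
Total morphemes: 3

3 morphemes (de- (prefix: reverse/remove) + value (root) + -ation (suffix: act of))


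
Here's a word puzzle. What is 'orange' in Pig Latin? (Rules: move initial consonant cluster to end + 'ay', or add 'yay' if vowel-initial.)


'orange' starts with a vowel, so add 'yay': 'orangeyay'.

orangeyay


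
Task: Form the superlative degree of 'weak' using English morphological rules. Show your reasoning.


Apply superlative formation (add -est): 'weak' -> 'weakest'.

weakest


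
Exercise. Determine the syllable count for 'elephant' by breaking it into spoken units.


Break 'elephant' into syllables: el-e-phant -> el | e | phant = 3 syllables

3 syllables


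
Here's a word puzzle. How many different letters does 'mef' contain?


Unique letters in 'mef': {e, f, m} = 3 distinct letters.

3


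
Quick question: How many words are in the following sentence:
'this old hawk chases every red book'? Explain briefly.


Split into words: this | old | hawk | chases | every | red | book = 7 words.

7


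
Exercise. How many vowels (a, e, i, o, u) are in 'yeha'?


Vowels in 'yeha': e, a = 2 vowels.

2


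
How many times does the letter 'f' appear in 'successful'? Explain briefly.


Letter 'f' in 'successful': found at position(s) 8 = 1 occurrence(s).

1


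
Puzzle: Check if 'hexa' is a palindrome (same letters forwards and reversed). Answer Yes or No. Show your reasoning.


Forward: 'hexa'
Reversed: 'axeh'
They differ.

No


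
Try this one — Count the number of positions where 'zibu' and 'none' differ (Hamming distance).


Alignment:
Position 1: 'z' vs 'n' = DIFFER
Position 2: 'i' vs 'o' = DIFFER
Position 3: 'b' vs 'n' = DIFFER
Position 4: 'u' vs 'e' = DIFFER
Total differences: 4

4


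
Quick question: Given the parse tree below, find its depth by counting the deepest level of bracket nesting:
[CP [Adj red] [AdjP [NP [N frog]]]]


Count bracket nesting levels:
'[' at pos 0: depth = 1
'[' at pos 4: depth = 2
'[' at pos 14: depth = 2
'[' at pos 20: depth = 3
'[' at pos 24: depth = 4
Maximum depth reached: 4

4


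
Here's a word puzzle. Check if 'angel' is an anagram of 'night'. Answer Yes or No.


Sorted letters of 'angel': 'aegln'
Sorted letters of 'night': 'ghint'
They do not match.

No


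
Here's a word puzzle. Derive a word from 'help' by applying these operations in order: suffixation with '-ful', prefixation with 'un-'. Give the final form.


Step 1: Add suffix '-ful' to 'help' = 'helpful'
Step 2: Add prefix 'un-' to 'helpful' = 'unhelpful'

unhelpful


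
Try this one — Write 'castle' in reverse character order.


Reverse 'castle' character by character: 'eltsac'.

eltsac


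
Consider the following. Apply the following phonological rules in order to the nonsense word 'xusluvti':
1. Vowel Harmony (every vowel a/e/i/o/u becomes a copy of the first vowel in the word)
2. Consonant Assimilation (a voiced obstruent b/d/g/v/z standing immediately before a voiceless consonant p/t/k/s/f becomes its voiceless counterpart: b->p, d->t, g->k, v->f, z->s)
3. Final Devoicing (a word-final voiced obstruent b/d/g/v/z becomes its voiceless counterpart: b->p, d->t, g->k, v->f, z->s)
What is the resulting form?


Starting form: 'xusluvti'
Rule 1: Vowel Harmony: all vowels become 'u' (matching first vowel). 'xusluvti' -> 'xusluvtu'
Rule 2: Consonant Assimilation: voiced obstruent before voiceless consonant becomes voiceless ('vt' -> 'ft'). 'xusluvtu' -> 'xusluftu'
Rule 3: Final Devoicing: the word ends in the vowel 'u', not a consonant. No change.
Final form: 'xusluftu'

xusluftu


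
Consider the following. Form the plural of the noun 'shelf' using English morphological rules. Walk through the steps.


Apply rule: Change -f to -ves. 'shelf' becomes 'shelves'.

shelves


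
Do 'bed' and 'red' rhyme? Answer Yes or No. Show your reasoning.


Rime (stressed vowel + following sounds) of 'bed': -ed = /ɛd/
Rime of 'red': -ed = /ɛd/
/ɛd/ and /ɛd/ are the same ending sound, so the words rhyme.

Yes


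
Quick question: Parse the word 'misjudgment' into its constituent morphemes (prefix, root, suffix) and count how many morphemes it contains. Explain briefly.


Step 1: Identify prefix: 'mis' (meaning: wrongly)
Step 2: Identify root: 'judge'
Step 3: Identify suffix(es): 'ment'
Decomposition: mis- (prefix: wrongly) + judge (root) + -ment (suffix: action/result)
Total morphemes: 3

3 morphemes (mis- (prefix: wrongly) + judge (root) + -ment (suffix: action/result))


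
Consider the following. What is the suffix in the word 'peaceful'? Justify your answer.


The word 'peaceful' = 'peace' (root) + '-ful' (suffix). The suffix is '-ful'.

ful
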